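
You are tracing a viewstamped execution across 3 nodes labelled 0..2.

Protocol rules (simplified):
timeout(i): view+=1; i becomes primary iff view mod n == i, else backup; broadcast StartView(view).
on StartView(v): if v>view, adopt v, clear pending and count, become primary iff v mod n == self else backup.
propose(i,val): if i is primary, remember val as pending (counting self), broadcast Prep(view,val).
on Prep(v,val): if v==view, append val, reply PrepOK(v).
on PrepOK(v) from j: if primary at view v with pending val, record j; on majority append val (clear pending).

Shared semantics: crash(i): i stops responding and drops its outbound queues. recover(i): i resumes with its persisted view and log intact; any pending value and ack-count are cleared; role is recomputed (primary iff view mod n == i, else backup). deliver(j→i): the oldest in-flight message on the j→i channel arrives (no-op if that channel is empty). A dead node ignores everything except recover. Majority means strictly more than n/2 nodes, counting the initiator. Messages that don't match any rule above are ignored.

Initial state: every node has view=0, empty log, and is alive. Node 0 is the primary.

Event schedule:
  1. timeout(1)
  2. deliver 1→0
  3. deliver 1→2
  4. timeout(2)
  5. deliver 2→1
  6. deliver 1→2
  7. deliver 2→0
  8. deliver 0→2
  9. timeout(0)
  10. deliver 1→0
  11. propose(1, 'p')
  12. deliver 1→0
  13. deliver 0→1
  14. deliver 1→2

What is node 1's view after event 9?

[1] timeout(1) → N1(prim v1 [-])
[2] deliver 1→0 → N0(back v1 [-])
[3] deliver 1→2 → N2(back v1 [-])
[4] timeout(2) → N2(prim v2 [-])
[5] deliver 2→1 → N1(back v2 [-])
[6] deliver 1→2 → ∅
[7] deliver 2→0 → N0(back v2 [-])
[8] deliver 0→2 → ∅
[9] timeout(0) → N0(prim v3 [-])

2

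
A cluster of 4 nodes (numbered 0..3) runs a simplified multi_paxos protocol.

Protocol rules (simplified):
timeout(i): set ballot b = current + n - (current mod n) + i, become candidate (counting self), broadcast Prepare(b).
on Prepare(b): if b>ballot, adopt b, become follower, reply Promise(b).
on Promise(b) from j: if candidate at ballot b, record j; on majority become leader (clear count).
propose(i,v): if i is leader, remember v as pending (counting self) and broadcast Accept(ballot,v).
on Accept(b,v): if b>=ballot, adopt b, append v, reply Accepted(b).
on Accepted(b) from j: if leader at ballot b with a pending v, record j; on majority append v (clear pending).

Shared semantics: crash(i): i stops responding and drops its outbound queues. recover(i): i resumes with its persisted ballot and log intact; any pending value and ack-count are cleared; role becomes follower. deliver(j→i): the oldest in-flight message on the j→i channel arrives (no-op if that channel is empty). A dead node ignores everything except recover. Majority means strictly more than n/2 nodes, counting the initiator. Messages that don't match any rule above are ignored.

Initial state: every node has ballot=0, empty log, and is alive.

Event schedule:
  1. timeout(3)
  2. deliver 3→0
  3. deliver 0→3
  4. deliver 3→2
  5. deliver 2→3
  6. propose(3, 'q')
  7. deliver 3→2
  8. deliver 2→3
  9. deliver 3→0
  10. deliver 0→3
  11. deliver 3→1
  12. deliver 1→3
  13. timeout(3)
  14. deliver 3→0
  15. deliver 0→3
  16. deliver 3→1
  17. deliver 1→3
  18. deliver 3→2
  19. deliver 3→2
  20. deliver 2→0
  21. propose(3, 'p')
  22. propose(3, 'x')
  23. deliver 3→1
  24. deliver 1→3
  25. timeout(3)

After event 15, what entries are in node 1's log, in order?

step 1 timeout(3): 3={cand,b=7,log=-}
step 2 deliver 3→0: 0={foll,b=7,log=-}
step 3 deliver 0→3: —
step 4 deliver 3→2: 2={foll,b=7,log=-}
step 5 deliver 2→3: 3={lead,b=7,log=-}
step 6 propose(3,'q'): —
step 7 deliver 3→2: 2={foll,b=7,log=q}
step 8 deliver 2→3: —
step 9 deliver 3→0: 0={foll,b=7,log=q}
step 10 deliver 0→3: 3={lead,b=7,log=q}
step 11 deliver 3→1: 1={foll,b=7,log=-}
step 12 deliver 1→3: —
step 13 timeout(3): 3={cand,b=11,log=q}
step 14 deliver 3→0: 0={foll,b=11,log=q}
step 15 deliver 0→3: —

empty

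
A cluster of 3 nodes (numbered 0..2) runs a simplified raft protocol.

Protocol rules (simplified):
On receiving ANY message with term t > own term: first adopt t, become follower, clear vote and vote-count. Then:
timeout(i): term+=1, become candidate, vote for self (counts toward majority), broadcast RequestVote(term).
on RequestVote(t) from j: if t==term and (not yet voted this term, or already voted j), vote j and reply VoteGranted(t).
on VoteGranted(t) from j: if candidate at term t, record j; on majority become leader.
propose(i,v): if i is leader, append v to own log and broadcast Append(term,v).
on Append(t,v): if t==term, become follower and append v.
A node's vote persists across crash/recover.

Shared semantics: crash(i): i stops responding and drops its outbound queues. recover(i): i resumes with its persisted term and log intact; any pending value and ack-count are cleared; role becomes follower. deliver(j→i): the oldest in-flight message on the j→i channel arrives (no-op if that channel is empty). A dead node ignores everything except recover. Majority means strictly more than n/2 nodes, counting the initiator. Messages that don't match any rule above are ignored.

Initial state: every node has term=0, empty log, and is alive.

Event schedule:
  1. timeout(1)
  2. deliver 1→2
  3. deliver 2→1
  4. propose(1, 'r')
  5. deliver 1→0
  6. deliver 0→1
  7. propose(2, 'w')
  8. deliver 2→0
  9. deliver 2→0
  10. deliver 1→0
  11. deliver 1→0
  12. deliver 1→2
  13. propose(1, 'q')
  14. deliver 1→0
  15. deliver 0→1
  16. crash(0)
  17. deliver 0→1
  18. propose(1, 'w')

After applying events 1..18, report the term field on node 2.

1

step 1 timeout(1): 1={cand,t=1,log=-}
step 2 deliver 1→2: 2={foll,t=1,log=-}
step 3 deliver 2→1: 1={lead,t=1,log=-}
step 4 propose(1,'r'): 1={lead,t=1,log=r}
step 5 deliver 1→0: 0={foll,t=1,log=-}
step 6 deliver 0→1: —
step 7 propose(2,'w'): —
step 8 deliver 2→0: —
step 9 deliver 2→0: —
step 10 deliver 1→0: 0={foll,t=1,log=r}
step 11 deliver 1→0: —
step 12 deliver 1→2: 2={foll,t=1,log=r}
step 13 propose(1,'q'): 1={lead,t=1,log=r,q}
step 14 deliver 1→0: 0={foll,t=1,log=r,q}
step 15 deliver 0→1: —
step 16 crash(0): 0={✗foll,t=1,log=r,q}
step 17 deliver 0→1: —
step 18 propose(1,'w'): 1={lead,t=1,log=r,q,w}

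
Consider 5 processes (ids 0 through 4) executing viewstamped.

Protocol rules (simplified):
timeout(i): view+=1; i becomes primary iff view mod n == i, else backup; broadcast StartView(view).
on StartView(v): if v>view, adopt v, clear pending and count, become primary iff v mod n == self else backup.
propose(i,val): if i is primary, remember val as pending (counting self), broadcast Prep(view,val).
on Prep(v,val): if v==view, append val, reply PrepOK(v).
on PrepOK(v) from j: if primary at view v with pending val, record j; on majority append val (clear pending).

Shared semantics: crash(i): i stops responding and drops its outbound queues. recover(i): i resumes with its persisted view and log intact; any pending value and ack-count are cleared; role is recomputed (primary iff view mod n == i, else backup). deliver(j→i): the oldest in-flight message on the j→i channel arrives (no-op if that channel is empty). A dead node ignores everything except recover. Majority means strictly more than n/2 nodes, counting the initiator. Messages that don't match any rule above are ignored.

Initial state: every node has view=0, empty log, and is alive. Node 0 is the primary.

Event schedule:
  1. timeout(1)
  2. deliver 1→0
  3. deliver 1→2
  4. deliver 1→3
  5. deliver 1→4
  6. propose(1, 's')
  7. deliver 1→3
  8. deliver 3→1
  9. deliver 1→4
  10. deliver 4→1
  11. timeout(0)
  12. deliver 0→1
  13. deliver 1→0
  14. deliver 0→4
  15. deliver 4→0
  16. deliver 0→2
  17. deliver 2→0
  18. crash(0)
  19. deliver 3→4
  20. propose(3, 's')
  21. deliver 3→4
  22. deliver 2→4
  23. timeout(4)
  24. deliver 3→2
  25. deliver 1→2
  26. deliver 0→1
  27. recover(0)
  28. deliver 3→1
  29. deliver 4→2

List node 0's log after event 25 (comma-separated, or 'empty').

empty

after 1 — timeout(1): n1:prim/v1/[-]
after 2 — deliver 1→0: n0:back/v1/[-]
after 3 — deliver 1→2: n2:back/v1/[-]
after 4 — deliver 1→3: n3:back/v1/[-]
after 5 — deliver 1→4: n4:back/v1/[-]
after 6 — propose(1,'s'): ·
after 7 — deliver 1→3: n3:back/v1/[s]
after 8 — deliver 3→1: ·
after 9 — deliver 1→4: n4:back/v1/[s]
after 10 — deliver 4→1: n1:prim/v1/[s]
after 11 — timeout(0): n0:back/v2/[-]
after 12 — deliver 0→1: n1:back/v2/[s]
after 13 — deliver 1→0: ·
after 14 — deliver 0→4: n4:back/v2/[s]
after 15 — deliver 4→0: ·
after 16 — deliver 0→2: n2:prim/v2/[-]
after 17 — deliver 2→0: ·
after 18 — crash(0): n0:✗back/v2/[-]
after 19 — deliver 3→4: ·
after 20 — propose(3,'s'): ·
after 21 — deliver 3→4: ·
after 22 — deliver 2→4: ·
after 23 — timeout(4): n4:back/v3/[s]
after 24 — deliver 3→2: ·
after 25 — deliver 1→2: ·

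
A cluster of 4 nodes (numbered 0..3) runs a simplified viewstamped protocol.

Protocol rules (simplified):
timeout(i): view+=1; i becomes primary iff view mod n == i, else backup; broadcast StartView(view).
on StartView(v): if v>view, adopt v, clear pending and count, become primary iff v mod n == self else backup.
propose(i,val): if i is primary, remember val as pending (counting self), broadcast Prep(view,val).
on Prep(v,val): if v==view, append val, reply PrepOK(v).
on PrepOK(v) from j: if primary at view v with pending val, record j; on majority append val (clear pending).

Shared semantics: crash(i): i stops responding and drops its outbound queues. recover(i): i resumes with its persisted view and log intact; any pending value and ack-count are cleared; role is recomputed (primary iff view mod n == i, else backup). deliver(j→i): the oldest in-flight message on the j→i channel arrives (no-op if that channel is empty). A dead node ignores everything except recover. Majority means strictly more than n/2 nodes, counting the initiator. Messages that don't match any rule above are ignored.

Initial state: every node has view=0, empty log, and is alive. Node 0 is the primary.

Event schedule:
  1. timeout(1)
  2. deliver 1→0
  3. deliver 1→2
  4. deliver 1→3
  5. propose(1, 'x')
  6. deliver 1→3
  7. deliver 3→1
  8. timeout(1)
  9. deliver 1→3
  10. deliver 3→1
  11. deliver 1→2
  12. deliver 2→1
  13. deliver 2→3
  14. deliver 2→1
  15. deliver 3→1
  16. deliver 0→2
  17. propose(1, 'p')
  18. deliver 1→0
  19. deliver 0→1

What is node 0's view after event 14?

1

1. timeout(1):  <1:prim v1 ->
2. deliver 1→0:  <0:back v1 ->
3. deliver 1→2:  <2:back v1 ->
4. deliver 1→3:  <3:back v1 ->
5. propose(1,'x'):  nop
6. deliver 1→3:  <3:back v1 x>
7. deliver 3→1:  nop
8. timeout(1):  <1:back v2 ->
9. deliver 1→3:  <3:back v2 x>
10. deliver 3→1:  nop
11. deliver 1→2:  <2:back v1 x>
12. deliver 2→1:  nop
13. deliver 2→3:  nop
14. deliver 2→1:  nop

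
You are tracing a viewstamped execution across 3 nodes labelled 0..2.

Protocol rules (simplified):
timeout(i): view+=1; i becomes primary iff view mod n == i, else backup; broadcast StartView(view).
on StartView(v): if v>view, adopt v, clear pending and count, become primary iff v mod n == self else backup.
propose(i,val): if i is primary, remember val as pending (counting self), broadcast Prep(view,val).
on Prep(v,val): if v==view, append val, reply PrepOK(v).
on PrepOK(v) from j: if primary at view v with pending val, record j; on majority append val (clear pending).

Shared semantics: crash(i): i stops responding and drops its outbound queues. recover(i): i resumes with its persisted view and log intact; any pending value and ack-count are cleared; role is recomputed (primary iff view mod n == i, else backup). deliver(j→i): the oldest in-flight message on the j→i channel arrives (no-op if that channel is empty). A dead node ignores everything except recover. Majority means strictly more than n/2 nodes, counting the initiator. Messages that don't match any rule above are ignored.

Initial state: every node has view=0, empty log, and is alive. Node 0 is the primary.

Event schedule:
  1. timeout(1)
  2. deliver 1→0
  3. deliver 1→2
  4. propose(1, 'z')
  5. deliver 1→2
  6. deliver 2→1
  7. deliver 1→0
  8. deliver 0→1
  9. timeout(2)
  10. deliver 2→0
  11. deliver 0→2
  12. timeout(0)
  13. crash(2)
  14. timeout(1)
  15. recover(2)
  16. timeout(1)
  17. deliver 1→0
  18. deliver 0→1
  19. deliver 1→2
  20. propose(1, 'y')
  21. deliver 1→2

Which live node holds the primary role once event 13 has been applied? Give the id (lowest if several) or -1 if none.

0

e1 timeout(1): 1[prim,v=1,-]
e2 deliver 1→0: 0[back,v=1,-]
e3 deliver 1→2: 2[back,v=1,-]
e4 propose(1,'z'): ·
e5 deliver 1→2: 2[back,v=1,z]
e6 deliver 2→1: 1[prim,v=1,z]
e7 deliver 1→0: 0[back,v=1,z]
e8 deliver 0→1: ·
e9 timeout(2): 2[prim,v=2,z]
e10 deliver 2→0: 0[back,v=2,z]
e11 deliver 0→2: ·
e12 timeout(0): 0[prim,v=3,z]
e13 crash(2): 2[✗prim,v=2,z]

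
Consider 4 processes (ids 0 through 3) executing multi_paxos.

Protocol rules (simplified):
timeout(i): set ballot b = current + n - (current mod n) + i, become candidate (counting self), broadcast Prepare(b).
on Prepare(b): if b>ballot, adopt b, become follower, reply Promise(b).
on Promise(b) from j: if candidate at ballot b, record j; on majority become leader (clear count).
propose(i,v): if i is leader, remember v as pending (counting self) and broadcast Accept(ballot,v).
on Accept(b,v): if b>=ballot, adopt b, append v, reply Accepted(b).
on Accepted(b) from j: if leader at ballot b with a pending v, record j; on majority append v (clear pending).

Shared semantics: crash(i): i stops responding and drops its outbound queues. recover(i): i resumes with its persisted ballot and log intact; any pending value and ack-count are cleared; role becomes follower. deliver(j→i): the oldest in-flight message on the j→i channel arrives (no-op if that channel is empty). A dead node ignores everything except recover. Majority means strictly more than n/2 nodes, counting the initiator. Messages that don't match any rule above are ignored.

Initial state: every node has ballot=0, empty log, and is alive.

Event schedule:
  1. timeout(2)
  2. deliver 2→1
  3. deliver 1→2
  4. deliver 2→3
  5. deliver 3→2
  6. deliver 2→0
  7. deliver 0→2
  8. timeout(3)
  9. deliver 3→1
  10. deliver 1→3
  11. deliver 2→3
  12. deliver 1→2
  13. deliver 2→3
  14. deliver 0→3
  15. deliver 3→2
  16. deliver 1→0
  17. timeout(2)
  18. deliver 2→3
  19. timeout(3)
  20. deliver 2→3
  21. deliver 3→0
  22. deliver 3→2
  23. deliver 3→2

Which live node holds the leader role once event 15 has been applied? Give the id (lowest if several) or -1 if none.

1. timeout(2):  <2:cand b6 ->
2. deliver 2→1:  <1:foll b6 ->
3. deliver 1→2:  nop
4. deliver 2→3:  <3:foll b6 ->
5. deliver 3→2:  <2:lead b6 ->
6. deliver 2→0:  <0:foll b6 ->
7. deliver 0→2:  nop
8. timeout(3):  <3:cand b11 ->
9. deliver 3→1:  <1:foll b11 ->
10. deliver 1→3:  nop
11. deliver 2→3:  nop
12. deliver 1→2:  nop
13. deliver 2→3:  nop
14. deliver 0→3:  nop
15. deliver 3→2:  <2:foll b11 ->

-1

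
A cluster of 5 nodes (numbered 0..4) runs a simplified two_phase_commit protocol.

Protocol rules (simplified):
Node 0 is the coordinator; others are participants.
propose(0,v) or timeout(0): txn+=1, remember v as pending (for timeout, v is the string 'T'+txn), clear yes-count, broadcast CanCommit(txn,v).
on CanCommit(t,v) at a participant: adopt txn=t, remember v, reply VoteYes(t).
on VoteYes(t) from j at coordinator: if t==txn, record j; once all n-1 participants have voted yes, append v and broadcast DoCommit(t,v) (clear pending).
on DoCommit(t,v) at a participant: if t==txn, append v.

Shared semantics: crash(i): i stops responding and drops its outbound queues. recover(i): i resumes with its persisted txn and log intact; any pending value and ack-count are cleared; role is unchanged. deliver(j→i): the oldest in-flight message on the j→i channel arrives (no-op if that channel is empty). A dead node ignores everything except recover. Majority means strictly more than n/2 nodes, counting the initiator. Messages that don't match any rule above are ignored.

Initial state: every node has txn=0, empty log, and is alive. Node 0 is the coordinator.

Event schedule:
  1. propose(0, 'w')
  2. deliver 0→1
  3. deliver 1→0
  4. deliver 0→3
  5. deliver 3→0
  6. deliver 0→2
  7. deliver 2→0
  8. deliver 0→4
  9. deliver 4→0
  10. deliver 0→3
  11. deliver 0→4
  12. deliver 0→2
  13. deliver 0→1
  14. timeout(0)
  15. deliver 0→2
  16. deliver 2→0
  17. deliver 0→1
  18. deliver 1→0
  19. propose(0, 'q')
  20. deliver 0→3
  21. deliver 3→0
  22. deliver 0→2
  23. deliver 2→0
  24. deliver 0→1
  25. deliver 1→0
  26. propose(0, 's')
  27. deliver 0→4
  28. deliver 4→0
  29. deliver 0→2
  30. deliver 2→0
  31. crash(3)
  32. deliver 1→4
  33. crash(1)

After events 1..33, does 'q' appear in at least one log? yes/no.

no

after 1 — propose(0,'w'): n0:coor/t1/[-]
after 2 — deliver 0→1: n1:part/t1/[-]
after 3 — deliver 1→0: ·
after 4 — deliver 0→3: n3:part/t1/[-]
after 5 — deliver 3→0: ·
after 6 — deliver 0→2: n2:part/t1/[-]
after 7 — deliver 2→0: ·
after 8 — deliver 0→4: n4:part/t1/[-]
after 9 — deliver 4→0: n0:coor/t1/[w]
after 10 — deliver 0→3: n3:part/t1/[w]
after 11 — deliver 0→4: n4:part/t1/[w]
after 12 — deliver 0→2: n2:part/t1/[w]
after 13 — deliver 0→1: n1:part/t1/[w]
after 14 — timeout(0): n0:coor/t2/[w]
after 15 — deliver 0→2: n2:part/t2/[w]
after 16 — deliver 2→0: ·
after 17 — deliver 0→1: n1:part/t2/[w]
after 18 — deliver 1→0: ·
after 19 — propose(0,'q'): n0:coor/t3/[w]
after 20 — deliver 0→3: n3:part/t2/[w]
after 21 — deliver 3→0: ·
after 22 — deliver 0→2: n2:part/t3/[w]
after 23 — deliver 2→0: ·
after 24 — deliver 0→1: n1:part/t3/[w]
after 25 — deliver 1→0: ·
after 26 — propose(0,'s'): n0:coor/t4/[w]
after 27 — deliver 0→4: n4:part/t2/[w]
after 28 — deliver 4→0: ·
after 29 — deliver 0→2: n2:part/t4/[w]
after 30 — deliver 2→0: ·
after 31 — crash(3): n3:✗part/t2/[w]
after 32 — deliver 1→4: ·
after 33 — crash(1): n1:✗part/t3/[w]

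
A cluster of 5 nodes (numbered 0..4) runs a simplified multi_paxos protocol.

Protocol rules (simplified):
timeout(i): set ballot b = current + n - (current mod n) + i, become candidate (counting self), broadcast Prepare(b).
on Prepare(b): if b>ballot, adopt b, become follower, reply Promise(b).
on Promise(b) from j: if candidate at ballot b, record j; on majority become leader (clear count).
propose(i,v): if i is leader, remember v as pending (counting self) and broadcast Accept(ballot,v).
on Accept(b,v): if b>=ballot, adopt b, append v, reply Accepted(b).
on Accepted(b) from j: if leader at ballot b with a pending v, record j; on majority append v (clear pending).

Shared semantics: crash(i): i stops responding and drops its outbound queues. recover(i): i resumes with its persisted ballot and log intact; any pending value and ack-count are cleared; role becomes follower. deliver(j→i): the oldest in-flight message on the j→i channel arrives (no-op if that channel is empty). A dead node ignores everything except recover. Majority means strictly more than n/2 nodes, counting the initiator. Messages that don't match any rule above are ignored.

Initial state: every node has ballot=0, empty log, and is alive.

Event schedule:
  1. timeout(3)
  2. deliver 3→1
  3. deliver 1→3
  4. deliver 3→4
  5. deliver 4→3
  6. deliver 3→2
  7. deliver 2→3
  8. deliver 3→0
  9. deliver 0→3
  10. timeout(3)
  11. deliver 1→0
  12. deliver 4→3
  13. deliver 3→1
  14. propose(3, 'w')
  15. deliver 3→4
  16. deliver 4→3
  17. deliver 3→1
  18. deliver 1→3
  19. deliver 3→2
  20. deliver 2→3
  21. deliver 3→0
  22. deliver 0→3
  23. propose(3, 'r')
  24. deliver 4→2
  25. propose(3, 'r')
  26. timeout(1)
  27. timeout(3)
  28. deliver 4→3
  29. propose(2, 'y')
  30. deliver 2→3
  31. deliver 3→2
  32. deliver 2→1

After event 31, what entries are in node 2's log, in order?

after 1 — timeout(3): n3:cand/b8/[-]
after 2 — deliver 3→1: n1:foll/b8/[-]
after 3 — deliver 1→3: ·
after 4 — deliver 3→4: n4:foll/b8/[-]
after 5 — deliver 4→3: n3:lead/b8/[-]
after 6 — deliver 3→2: n2:foll/b8/[-]
after 7 — deliver 2→3: ·
after 8 — deliver 3→0: n0:foll/b8/[-]
after 9 — deliver 0→3: ·
after 10 — timeout(3): n3:cand/b13/[-]
after 11 — deliver 1→0: ·
after 12 — deliver 4→3: ·
after 13 — deliver 3→1: n1:foll/b13/[-]
after 14 — propose(3,'w'): ·
after 15 — deliver 3→4: n4:foll/b13/[-]
after 16 — deliver 4→3: ·
after 17 — deliver 3→1: ·
after 18 — deliver 1→3: n3:lead/b13/[-]
after 19 — deliver 3→2: n2:foll/b13/[-]
after 20 — deliver 2→3: ·
after 21 — deliver 3→0: n0:foll/b13/[-]
after 22 — deliver 0→3: ·
after 23 — propose(3,'r'): ·
after 24 — deliver 4→2: ·
after 25 — propose(3,'r'): ·
after 26 — timeout(1): n1:cand/b16/[-]
after 27 — timeout(3): n3:cand/b18/[-]
after 28 — deliver 4→3: ·
after 29 — propose(2,'y'): ·
after 30 — deliver 2→3: ·
after 31 — deliver 3→2: n2:foll/b13/[r]

r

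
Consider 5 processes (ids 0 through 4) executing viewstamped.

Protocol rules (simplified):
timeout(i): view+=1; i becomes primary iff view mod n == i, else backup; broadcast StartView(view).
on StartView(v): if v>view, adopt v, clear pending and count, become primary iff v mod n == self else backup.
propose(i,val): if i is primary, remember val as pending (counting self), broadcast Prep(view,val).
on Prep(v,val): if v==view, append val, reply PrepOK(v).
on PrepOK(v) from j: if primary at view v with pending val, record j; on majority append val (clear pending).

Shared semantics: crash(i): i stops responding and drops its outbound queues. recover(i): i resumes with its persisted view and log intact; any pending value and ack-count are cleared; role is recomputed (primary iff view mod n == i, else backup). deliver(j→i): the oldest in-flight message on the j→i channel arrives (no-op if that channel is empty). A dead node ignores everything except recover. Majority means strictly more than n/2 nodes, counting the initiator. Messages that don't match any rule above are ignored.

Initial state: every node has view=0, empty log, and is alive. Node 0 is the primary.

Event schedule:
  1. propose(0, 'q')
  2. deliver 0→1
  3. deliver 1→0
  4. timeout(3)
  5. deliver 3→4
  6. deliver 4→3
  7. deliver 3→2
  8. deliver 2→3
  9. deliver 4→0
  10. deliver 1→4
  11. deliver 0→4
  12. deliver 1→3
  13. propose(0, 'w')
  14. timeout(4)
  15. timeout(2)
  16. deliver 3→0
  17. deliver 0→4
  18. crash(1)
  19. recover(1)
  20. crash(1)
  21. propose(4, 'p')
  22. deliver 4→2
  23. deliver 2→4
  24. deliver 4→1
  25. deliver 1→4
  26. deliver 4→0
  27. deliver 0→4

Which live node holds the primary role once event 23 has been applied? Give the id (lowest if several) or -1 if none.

[1] propose(0,'q') → ∅
[2] deliver 0→1 → N1(back v0 [q])
[3] deliver 1→0 → ∅
[4] timeout(3) → N3(back v1 [-])
[5] deliver 3→4 → N4(back v1 [-])
[6] deliver 4→3 → ∅
[7] deliver 3→2 → N2(back v1 [-])
[8] deliver 2→3 → ∅
[9] deliver 4→0 → ∅
[10] deliver 1→4 → ∅
[11] deliver 0→4 → ∅
[12] deliver 1→3 → ∅
[13] propose(0,'w') → ∅
[14] timeout(4) → N4(back v2 [-])
[15] timeout(2) → N2(prim v2 [-])
[16] deliver 3→0 → N0(back v1 [-])
[17] deliver 0→4 → ∅
[18] crash(1) → N1(✗back v0 [q])
[19] recover(1) → N1(back v0 [q])
[20] crash(1) → N1(✗back v0 [q])
[21] propose(4,'p') → ∅
[22] deliver 4→2 → ∅
[23] deliver 2→4 → ∅

2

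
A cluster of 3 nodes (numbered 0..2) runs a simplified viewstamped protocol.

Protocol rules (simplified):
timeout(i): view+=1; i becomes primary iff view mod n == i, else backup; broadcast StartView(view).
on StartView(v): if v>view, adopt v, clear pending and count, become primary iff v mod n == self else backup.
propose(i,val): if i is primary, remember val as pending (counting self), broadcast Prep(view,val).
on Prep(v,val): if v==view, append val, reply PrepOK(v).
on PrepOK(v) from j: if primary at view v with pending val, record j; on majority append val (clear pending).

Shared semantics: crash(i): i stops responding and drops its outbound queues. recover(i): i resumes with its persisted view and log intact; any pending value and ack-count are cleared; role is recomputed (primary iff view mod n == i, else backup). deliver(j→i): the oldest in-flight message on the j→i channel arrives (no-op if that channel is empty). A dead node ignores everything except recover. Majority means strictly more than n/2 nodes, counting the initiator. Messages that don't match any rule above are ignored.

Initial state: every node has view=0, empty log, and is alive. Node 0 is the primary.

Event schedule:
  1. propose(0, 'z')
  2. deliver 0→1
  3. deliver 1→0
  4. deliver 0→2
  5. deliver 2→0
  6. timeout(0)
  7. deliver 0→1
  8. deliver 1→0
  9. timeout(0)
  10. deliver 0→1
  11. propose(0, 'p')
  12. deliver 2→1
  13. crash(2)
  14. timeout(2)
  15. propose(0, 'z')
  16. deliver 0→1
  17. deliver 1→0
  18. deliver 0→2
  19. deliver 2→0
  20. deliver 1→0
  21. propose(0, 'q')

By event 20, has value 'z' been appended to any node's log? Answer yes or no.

step 1 propose(0,'z'): —
step 2 deliver 0→1: 1={back,v=0,log=z}
step 3 deliver 1→0: 0={prim,v=0,log=z}
step 4 deliver 0→2: 2={back,v=0,log=z}
step 5 deliver 2→0: —
step 6 timeout(0): 0={back,v=1,log=z}
step 7 deliver 0→1: 1={prim,v=1,log=z}
step 8 deliver 1→0: —
step 9 timeout(0): 0={back,v=2,log=z}
step 10 deliver 0→1: 1={back,v=2,log=z}
step 11 propose(0,'p'): —
step 12 deliver 2→1: —
step 13 crash(2): 2={✗back,v=0,log=z}
step 14 timeout(2): —
step 15 propose(0,'z'): —
step 16 deliver 0→1: —
step 17 deliver 1→0: —
step 18 deliver 0→2: —
step 19 deliver 2→0: —
step 20 deliver 1→0: —

yes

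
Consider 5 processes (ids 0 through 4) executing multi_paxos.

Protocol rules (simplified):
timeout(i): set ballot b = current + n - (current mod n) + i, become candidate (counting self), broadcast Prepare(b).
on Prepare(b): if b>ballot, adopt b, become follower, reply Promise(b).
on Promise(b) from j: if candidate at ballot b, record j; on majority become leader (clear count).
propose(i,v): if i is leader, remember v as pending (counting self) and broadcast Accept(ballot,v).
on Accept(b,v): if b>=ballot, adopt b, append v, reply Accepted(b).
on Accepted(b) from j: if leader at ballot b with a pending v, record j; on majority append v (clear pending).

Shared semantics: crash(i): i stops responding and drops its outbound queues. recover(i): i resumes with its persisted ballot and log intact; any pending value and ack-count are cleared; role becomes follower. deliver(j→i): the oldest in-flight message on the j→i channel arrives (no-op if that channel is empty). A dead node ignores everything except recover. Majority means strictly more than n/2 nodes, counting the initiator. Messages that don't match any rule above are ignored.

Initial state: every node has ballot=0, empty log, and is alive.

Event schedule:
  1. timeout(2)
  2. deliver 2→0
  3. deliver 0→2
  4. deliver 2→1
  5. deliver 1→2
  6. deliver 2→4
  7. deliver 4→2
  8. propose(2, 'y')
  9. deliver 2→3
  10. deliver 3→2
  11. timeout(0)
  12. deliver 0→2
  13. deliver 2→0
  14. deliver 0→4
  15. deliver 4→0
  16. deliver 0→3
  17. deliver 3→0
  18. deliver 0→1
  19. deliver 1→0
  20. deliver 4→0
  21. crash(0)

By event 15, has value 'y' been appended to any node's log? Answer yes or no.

no

step 1 timeout(2): 2={cand,b=7,log=-}
step 2 deliver 2→0: 0={foll,b=7,log=-}
step 3 deliver 0→2: —
step 4 deliver 2→1: 1={foll,b=7,log=-}
step 5 deliver 1→2: 2={lead,b=7,log=-}
step 6 deliver 2→4: 4={foll,b=7,log=-}
step 7 deliver 4→2: —
step 8 propose(2,'y'): —
step 9 deliver 2→3: 3={foll,b=7,log=-}
step 10 deliver 3→2: —
step 11 timeout(0): 0={cand,b=10,log=-}
step 12 deliver 0→2: 2={foll,b=10,log=-}
step 13 deliver 2→0: —
step 14 deliver 0→4: 4={foll,b=10,log=-}
step 15 deliver 4→0: —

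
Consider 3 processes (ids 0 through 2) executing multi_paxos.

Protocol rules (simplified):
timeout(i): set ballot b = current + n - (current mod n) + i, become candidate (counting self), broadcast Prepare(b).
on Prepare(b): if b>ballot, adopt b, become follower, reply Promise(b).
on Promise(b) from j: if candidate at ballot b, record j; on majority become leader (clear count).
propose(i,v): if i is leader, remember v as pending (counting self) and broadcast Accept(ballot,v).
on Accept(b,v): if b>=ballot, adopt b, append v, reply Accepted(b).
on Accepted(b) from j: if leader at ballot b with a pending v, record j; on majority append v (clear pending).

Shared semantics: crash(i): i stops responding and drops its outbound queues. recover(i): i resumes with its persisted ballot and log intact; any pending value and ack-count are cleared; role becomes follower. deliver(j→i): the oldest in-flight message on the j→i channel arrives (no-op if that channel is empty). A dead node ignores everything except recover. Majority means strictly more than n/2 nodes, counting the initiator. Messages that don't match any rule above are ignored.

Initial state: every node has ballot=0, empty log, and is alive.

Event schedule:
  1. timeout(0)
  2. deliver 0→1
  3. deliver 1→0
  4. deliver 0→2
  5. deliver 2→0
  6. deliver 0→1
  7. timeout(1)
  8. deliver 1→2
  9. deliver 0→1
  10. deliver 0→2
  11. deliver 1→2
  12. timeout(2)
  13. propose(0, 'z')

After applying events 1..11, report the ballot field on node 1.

1. timeout(0):  <0:cand b3 ->
2. deliver 0→1:  <1:foll b3 ->
3. deliver 1→0:  <0:lead b3 ->
4. deliver 0→2:  <2:foll b3 ->
5. deliver 2→0:  nop
6. deliver 0→1:  nop
7. timeout(1):  <1:cand b7 ->
8. deliver 1→2:  <2:foll b7 ->
9. deliver 0→1:  nop
10. deliver 0→2:  nop
11. deliver 1→2:  nop

7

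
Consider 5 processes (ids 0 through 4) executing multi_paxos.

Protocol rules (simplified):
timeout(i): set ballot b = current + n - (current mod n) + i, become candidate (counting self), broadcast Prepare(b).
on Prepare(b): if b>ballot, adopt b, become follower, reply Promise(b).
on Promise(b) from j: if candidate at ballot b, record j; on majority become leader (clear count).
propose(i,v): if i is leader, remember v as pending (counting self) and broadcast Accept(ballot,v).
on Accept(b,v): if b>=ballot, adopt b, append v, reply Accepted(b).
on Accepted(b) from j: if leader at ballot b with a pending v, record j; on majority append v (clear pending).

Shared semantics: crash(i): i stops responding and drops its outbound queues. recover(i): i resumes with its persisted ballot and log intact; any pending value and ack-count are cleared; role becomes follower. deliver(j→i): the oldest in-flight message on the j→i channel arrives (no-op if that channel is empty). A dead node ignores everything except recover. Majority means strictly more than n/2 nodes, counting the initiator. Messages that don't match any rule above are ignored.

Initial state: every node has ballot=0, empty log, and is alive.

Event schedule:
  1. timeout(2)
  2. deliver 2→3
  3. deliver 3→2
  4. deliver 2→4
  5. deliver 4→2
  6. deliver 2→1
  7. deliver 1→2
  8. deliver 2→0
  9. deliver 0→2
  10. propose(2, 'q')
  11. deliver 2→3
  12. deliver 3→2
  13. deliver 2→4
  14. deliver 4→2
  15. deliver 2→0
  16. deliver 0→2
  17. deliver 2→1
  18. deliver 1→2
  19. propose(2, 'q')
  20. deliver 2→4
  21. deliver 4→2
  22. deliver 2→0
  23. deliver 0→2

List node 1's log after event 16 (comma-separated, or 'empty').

step 1 timeout(2): 2={cand,b=7,log=-}
step 2 deliver 2→3: 3={foll,b=7,log=-}
step 3 deliver 3→2: —
step 4 deliver 2→4: 4={foll,b=7,log=-}
step 5 deliver 4→2: 2={lead,b=7,log=-}
step 6 deliver 2→1: 1={foll,b=7,log=-}
step 7 deliver 1→2: —
step 8 deliver 2→0: 0={foll,b=7,log=-}
step 9 deliver 0→2: —
step 10 propose(2,'q'): —
step 11 deliver 2→3: 3={foll,b=7,log=q}
step 12 deliver 3→2: —
step 13 deliver 2→4: 4={foll,b=7,log=q}
step 14 deliver 4→2: 2={lead,b=7,log=q}
step 15 deliver 2→0: 0={foll,b=7,log=q}
step 16 deliver 0→2: —

empty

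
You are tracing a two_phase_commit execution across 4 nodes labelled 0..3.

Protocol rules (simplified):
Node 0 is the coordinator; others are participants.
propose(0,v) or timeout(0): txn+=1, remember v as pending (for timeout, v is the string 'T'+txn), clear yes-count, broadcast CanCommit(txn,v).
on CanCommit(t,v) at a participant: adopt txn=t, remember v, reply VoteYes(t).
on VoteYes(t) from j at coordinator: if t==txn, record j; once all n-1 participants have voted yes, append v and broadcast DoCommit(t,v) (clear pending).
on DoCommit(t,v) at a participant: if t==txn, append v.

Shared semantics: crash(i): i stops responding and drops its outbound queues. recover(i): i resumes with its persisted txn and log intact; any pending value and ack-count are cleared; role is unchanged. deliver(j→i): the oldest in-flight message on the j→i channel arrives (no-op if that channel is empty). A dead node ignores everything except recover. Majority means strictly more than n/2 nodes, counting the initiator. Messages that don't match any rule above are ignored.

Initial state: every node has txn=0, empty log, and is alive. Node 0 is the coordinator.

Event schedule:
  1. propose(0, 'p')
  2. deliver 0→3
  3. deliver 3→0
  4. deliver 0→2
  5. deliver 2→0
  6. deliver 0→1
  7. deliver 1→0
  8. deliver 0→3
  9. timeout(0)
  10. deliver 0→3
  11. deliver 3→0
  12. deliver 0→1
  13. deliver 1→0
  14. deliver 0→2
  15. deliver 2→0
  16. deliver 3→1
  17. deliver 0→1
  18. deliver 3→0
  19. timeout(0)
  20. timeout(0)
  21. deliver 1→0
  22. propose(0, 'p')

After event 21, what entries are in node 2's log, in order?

p

step 1 propose(0,'p'): 0={coor,t=1,log=-}
step 2 deliver 0→3: 3={part,t=1,log=-}
step 3 deliver 3→0: —
step 4 deliver 0→2: 2={part,t=1,log=-}
step 5 deliver 2→0: —
step 6 deliver 0→1: 1={part,t=1,log=-}
step 7 deliver 1→0: 0={coor,t=1,log=p}
step 8 deliver 0→3: 3={part,t=1,log=p}
step 9 timeout(0): 0={coor,t=2,log=p}
step 10 deliver 0→3: 3={part,t=2,log=p}
step 11 deliver 3→0: —
step 12 deliver 0→1: 1={part,t=1,log=p}
step 13 deliver 1→0: —
step 14 deliver 0→2: 2={part,t=1,log=p}
step 15 deliver 2→0: —
step 16 deliver 3→1: —
step 17 deliver 0→1: 1={part,t=2,log=p}
step 18 deliver 3→0: —
step 19 timeout(0): 0={coor,t=3,log=p}
step 20 timeout(0): 0={coor,t=4,log=p}
step 21 deliver 1→0: —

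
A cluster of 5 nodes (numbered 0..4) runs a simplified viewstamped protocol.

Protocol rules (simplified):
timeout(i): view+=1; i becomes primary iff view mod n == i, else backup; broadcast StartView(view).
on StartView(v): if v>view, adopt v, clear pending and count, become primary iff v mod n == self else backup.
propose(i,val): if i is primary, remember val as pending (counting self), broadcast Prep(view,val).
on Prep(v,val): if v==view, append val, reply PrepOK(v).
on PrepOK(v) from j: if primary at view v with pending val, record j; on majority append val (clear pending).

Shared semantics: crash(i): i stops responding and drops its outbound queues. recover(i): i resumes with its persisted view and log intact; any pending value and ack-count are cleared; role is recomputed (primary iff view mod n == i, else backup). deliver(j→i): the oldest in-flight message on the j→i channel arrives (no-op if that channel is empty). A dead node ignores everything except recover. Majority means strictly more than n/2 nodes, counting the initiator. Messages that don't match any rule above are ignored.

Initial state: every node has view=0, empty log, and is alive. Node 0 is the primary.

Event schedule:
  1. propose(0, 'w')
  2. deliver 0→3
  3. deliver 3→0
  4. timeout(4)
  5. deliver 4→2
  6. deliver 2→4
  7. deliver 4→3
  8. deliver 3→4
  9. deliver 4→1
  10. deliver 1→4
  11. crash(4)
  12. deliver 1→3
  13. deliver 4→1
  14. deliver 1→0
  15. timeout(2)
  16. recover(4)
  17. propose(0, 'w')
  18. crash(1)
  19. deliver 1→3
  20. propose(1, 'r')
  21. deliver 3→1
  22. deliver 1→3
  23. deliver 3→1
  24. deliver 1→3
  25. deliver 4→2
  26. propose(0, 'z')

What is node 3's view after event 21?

step 1 propose(0,'w'): —
step 2 deliver 0→3: 3={back,v=0,log=w}
step 3 deliver 3→0: —
step 4 timeout(4): 4={back,v=1,log=-}
step 5 deliver 4→2: 2={back,v=1,log=-}
step 6 deliver 2→4: —
step 7 deliver 4→3: 3={back,v=1,log=w}
step 8 deliver 3→4: —
step 9 deliver 4→1: 1={prim,v=1,log=-}
step 10 deliver 1→4: —
step 11 crash(4): 4={✗back,v=1,log=-}
step 12 deliver 1→3: —
step 13 deliver 4→1: —
step 14 deliver 1→0: —
step 15 timeout(2): 2={prim,v=2,log=-}
step 16 recover(4): 4={back,v=1,log=-}
step 17 propose(0,'w'): —
step 18 crash(1): 1={✗prim,v=1,log=-}
step 19 deliver 1→3: —
step 20 propose(1,'r'): —
step 21 deliver 3→1: —

1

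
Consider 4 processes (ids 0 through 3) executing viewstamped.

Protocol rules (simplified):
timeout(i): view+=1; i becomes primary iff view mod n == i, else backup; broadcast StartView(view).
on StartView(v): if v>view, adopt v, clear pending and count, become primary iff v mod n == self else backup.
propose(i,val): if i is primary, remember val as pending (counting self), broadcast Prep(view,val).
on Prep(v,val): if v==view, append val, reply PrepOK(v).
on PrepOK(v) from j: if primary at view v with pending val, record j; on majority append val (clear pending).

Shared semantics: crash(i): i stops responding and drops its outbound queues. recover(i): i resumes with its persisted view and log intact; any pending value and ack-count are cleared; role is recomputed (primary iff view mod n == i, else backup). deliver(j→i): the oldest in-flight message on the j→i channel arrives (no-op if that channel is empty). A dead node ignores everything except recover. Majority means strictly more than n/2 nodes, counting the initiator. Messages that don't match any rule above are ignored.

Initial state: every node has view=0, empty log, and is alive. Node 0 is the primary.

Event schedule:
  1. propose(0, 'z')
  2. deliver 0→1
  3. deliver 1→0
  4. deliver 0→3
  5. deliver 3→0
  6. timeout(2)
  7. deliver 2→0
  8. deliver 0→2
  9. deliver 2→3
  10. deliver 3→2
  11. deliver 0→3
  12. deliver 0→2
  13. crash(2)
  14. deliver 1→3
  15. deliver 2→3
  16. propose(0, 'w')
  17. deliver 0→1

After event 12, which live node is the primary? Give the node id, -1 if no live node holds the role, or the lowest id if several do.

1. propose(0,'z'):  nop
2. deliver 0→1:  <1:back v0 z>
3. deliver 1→0:  nop
4. deliver 0→3:  <3:back v0 z>
5. deliver 3→0:  <0:prim v0 z>
6. timeout(2):  <2:back v1 ->
7. deliver 2→0:  <0:back v1 z>
8. deliver 0→2:  nop
9. deliver 2→3:  <3:back v1 z>
10. deliver 3→2:  nop
11. deliver 0→3:  nop
12. deliver 0→2:  nop

-1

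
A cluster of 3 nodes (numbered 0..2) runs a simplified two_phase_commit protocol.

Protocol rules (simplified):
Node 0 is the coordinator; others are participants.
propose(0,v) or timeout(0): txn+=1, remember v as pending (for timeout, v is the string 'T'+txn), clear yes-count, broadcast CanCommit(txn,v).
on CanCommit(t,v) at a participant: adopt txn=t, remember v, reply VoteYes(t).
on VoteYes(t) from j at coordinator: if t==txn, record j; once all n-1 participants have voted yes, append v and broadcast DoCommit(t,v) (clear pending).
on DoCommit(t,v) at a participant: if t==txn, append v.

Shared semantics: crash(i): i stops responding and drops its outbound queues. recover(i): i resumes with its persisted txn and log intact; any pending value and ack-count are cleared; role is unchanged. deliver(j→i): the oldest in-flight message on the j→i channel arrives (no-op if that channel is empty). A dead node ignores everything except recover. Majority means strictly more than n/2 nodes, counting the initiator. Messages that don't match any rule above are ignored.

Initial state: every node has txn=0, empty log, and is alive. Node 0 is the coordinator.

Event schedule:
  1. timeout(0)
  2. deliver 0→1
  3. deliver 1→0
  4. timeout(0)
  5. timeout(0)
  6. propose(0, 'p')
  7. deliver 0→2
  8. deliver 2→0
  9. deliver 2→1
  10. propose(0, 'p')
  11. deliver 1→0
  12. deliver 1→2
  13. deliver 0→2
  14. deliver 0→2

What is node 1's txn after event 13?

step 1 timeout(0): 0={coor,t=1,log=-}
step 2 deliver 0→1: 1={part,t=1,log=-}
step 3 deliver 1→0: —
step 4 timeout(0): 0={coor,t=2,log=-}
step 5 timeout(0): 0={coor,t=3,log=-}
step 6 propose(0,'p'): 0={coor,t=4,log=-}
step 7 deliver 0→2: 2={part,t=1,log=-}
step 8 deliver 2→0: —
step 9 deliver 2→1: —
step 10 propose(0,'p'): 0={coor,t=5,log=-}
step 11 deliver 1→0: —
step 12 deliver 1→2: —
step 13 deliver 0→2: 2={part,t=2,log=-}

1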